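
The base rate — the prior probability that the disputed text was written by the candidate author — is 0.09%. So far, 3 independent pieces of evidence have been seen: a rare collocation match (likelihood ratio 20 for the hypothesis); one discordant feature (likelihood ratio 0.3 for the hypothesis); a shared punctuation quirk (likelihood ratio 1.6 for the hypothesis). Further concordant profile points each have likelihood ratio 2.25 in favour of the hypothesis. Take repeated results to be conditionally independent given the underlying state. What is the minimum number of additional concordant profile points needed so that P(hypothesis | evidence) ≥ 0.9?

9

Prior odds = 0.0009/0.9991 = 9/9991.
Combined Bayes factor of the evidence already in hand = 20 × 0.3 × 1.6 = 9.6.
Odds after that evidence = (9/9991) × 9.6 = 432/49955.
Target odds = 0.9/0.1 = 9.
Need 2.25ⁿ ≥ 9 ÷ (432/49955) = 49955/48.
2.25⁸ = 43046721/65536 falls short of 49955/48 but 2.25⁹ = 387420489/262144 reaches it, so n = 9.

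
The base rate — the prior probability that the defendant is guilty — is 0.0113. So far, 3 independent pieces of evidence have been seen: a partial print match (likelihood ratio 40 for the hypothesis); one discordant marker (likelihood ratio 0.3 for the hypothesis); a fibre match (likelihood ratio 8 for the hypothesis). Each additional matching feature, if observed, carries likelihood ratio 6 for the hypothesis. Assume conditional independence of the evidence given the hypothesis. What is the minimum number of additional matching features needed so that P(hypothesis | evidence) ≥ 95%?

2

Prior odds = 0.0113/0.9887 = 113/9887.
Combined Bayes factor of the evidence already in hand = 40 × 0.3 × 8 = 96.
Odds after that evidence = (113/9887) × 96 = 10848/9887.
Target odds = 0.95/0.05 = 19.
Need 6ⁿ ≥ 19 ÷ (10848/9887) = 187853/10848.
6¹ = 6 falls short of 187853/10848 but 6² = 36 reaches it, so n = 2.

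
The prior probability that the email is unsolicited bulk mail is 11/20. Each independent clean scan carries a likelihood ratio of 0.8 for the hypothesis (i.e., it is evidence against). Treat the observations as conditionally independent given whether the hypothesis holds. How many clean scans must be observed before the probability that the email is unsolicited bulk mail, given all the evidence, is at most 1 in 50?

Prior odds = 0.55/0.45 = 11/9.
Likelihood ratio per clean scan = 0.8.
Target odds: 0.02 ÷ 0.98 = 1/49.
Require 0.8ⁿ ≤ 1/49 ÷ (11/9) = 9/539.
0.8¹⁸ ≈0.0180144 is still above 9/539 but 0.8¹⁹ ≈0.0144115 is at or below it, so n = 19.

19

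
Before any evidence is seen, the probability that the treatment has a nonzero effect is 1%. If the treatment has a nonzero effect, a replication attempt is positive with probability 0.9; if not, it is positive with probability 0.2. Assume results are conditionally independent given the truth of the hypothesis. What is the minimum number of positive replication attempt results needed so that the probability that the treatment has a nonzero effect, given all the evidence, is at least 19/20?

Prior odds = 0.01/0.99 = 1/99.
Likelihood ratio of a positive = 0.9/0.2 = 4.5.
Target posterior odds = 0.95/0.05 = 19.
Need (1/99) × 4.5ⁿ ≥ 19, i.e. 4.5ⁿ ≥ 1881.
4.5⁵ = 1845.28125 falls short of 1881 but 4.5⁶ = 8303.765625 reaches it, so n = 6.

6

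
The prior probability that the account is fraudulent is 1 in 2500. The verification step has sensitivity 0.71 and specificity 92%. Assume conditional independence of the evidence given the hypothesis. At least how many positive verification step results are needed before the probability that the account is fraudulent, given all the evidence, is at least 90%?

Prior odds = 0.0004/0.9996 = 1/2499.
False-positive rate = 1 − 0.92 = 0.08; likelihood ratio of a positive = 0.71/0.08 = 8.875.
Target posterior odds = 0.9/0.1 = 9.
Require 8.875ⁿ ≥ 9 ÷ (1/2499) = 22491.
8.875⁴ = 25411681/4096 falls short of 22491 but 8.875⁵ ≈55060.7 reaches it, so n = 5.

5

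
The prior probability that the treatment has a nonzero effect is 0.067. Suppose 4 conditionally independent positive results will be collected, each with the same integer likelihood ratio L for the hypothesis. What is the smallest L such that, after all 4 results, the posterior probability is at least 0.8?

Prior odds = 0.067/0.933 = 67/933.
Target odds = 0.8/0.2 = 4.
Need L⁴ ≥ 4 ÷ (67/933) = 3732/67.
2⁴ = 16 < 3732/67 ≤ 81 = 3⁴, so L = 3.

3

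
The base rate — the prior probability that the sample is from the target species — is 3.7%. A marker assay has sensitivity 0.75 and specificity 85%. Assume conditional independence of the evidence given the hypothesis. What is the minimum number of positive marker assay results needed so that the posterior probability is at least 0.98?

Prior odds = 0.037/0.963 = 37/963.
False-positive rate = 1 − 0.85 = 0.15; likelihood ratio of a positive = 0.75/0.15 = 5.
Target odds: 0.98 ÷ 0.02 = 49.
Need (37/963) × 5ⁿ ≥ 49, i.e. 5ⁿ ≥ 47187/37.
5⁴ = 625 falls short of 47187/37 but 5⁵ = 3125 reaches it, so n = 5.

5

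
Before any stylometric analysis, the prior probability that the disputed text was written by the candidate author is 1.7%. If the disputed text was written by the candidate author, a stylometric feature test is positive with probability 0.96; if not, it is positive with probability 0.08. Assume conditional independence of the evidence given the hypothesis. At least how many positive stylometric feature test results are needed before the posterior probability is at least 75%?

Prior odds: 0.017 ÷ 0.983 = 17/983.
Likelihood ratio of a positive = 0.96/0.08 = 12.
Target odds: 0.75 ÷ 0.25 = 3.
Require 12ⁿ ≥ 3 ÷ (17/983) = 2949/17.
12² = 144 falls short of 2949/17 but 12³ = 1728 reaches it, so n = 3.

3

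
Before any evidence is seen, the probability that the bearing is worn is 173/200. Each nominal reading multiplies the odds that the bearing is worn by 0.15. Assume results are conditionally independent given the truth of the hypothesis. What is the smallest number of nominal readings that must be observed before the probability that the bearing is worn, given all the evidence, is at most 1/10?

Prior odds: 0.865 ÷ 0.135 = 173/27.
Likelihood ratio per nominal reading = 0.15.
Target posterior odds = 0.1/0.9 = 1/9.
Need (173/27) × 0.15ⁿ ≤ 1/9, i.e. 0.15ⁿ ≤ 3/173.
0.15² = 0.0225 is still above 3/173 but 0.15³ = 0.003375 is at or below it, so n = 3.

3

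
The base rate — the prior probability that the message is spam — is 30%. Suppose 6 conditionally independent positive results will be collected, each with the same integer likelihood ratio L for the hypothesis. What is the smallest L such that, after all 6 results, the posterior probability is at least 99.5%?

3

Prior odds = 0.3/0.7 = 3/7.
Target odds = 0.995/0.005 = 199.
Need L⁶ ≥ 199 ÷ (3/7) = 1393/3.
2⁶ = 64 < 1393/3 ≤ 729 = 3⁶, so L = 3.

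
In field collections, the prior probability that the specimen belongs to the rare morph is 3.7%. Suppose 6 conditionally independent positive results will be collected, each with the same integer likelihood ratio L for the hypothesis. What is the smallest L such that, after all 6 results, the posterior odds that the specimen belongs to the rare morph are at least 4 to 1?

3

Prior odds = 0.037/0.963 = 37/963.
Target odds = 4.
Need L⁶ ≥ 4 ÷ (37/963) = 3852/37.
2⁶ = 64 < 3852/37 ≤ 729 = 3⁶, so L = 3.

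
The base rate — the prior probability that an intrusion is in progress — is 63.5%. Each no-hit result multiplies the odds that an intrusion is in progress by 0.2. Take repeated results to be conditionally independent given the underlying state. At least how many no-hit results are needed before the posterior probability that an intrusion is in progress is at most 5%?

Prior odds: 0.635 ÷ 0.365 = 127/73.
Likelihood ratio per no-hit result = 0.2.
Target posterior odds = 0.05/0.95 = 1/19.
Require 0.2ⁿ ≤ 1/19 ÷ (127/73) = 73/2413.
0.2² = 0.04 is still above 73/2413 but 0.2³ = 0.008 is at or below it, so n = 3.

3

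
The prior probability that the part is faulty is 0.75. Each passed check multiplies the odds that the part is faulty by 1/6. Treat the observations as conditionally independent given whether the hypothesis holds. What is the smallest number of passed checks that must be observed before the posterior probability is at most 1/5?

Prior odds: 0.75 ÷ 0.25 = 3.
Likelihood ratio per passed check = 1/6.
Target odds: 0.2 ÷ 0.8 = 0.25.
Require (1/6)ⁿ ≤ 0.25 ÷ 3 = 1/12.
(1/6)¹ = 1/6 is still above 1/12 but (1/6)² = 1/36 is at or below it, so n = 2.

2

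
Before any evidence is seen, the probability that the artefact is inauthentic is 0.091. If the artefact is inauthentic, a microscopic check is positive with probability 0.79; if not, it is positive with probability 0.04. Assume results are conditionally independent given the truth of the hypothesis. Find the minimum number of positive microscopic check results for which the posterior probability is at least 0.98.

Prior odds: 0.091 ÷ 0.909 = 91/909.
Likelihood ratio of a positive = 0.79/0.04 = 19.75.
Target odds: 0.98 ÷ 0.02 = 49.
Need (91/909) × 19.75ⁿ ≥ 49, i.e. 19.75ⁿ ≥ 6363/13.
19.75² = 390.0625 falls short of 6363/13 but 19.75³ = 7703.734375 reaches it, so n = 3.

3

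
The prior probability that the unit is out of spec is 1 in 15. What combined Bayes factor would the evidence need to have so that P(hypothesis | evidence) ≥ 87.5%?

98

Prior odds = (1/15)/(14/15) = 1/14.
Target odds = 0.875/0.125 = 7.
Required Bayes factor = 7 ÷ (1/14) = 98.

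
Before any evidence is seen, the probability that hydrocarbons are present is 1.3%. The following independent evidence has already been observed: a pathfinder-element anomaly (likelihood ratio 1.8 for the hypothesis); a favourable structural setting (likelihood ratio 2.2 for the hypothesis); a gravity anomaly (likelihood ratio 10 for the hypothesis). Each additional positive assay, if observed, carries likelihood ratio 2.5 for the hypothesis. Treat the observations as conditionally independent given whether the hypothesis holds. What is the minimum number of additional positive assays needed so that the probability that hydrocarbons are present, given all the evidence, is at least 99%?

Prior odds = 0.013/0.987 = 13/987.
Combined Bayes factor of the evidence already in hand = 1.8 × 2.2 × 10 = 39.6.
Odds after that evidence = (13/987) × 39.6 = 858/1645.
Target odds = 0.99/0.01 = 99.
Need 2.5ⁿ ≥ 99 ÷ (858/1645) = 4935/26.
2.5⁵ = 97.65625 falls short of 4935/26 but 2.5⁶ = 244.140625 reaches it, so n = 6.

6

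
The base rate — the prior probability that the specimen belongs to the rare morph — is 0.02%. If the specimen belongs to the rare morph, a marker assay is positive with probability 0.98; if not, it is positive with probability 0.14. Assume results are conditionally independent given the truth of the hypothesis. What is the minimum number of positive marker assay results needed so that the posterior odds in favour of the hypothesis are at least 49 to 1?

Prior odds = 0.0002/0.9998 = 1/4999.
Likelihood ratio of a positive = 0.98/0.14 = 7.
Target odds = 49.
Need (1/4999) × 7ⁿ ≥ 49, i.e. 7ⁿ ≥ 244951.
7⁶ = 117649 falls short of 244951 but 7⁷ = 823543 reaches it, so n = 7.

7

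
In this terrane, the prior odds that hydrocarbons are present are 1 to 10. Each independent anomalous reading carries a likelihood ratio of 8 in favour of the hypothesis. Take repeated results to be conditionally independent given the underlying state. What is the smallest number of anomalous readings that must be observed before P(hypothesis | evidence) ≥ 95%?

Prior odds = 0.1.
Likelihood ratio per anomalous reading = 8.
Target odds: 0.95 ÷ 0.05 = 19.
Need 0.1 × 8ⁿ ≥ 19, i.e. 8ⁿ ≥ 190.
8² = 64 falls short of 190 but 8³ = 512 reaches it, so n = 3.

3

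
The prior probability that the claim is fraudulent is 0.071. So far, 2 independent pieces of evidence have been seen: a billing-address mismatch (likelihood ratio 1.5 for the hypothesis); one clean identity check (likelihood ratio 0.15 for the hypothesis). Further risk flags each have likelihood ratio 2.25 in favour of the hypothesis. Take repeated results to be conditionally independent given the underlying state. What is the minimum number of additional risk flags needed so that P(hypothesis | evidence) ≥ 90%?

Prior odds = 0.071/0.929 = 71/929.
Combined Bayes factor of the evidence already in hand = 1.5 × 0.15 = 0.225.
Odds after that evidence = (71/929) × 0.225 = 639/37160.
Target odds = 0.9/0.1 = 9.
Need 2.25ⁿ ≥ 9 ÷ (639/37160) = 37160/71.
2.25⁷ = 4782969/16384 falls short of 37160/71 but 2.25⁸ = 43046721/65536 reaches it, so n = 8.

8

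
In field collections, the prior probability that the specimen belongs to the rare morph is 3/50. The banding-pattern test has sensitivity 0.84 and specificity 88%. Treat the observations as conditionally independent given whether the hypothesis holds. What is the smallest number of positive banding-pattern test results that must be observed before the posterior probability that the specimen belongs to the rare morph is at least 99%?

4

Prior odds: 0.06 ÷ 0.94 = 3/47.
False-positive rate = 1 − 0.88 = 0.12; likelihood ratio of a positive = 0.84/0.12 = 7.
Target odds: 0.99 ÷ 0.01 = 99.
Need (3/47) × 7ⁿ ≥ 99, i.e. 7ⁿ ≥ 1551.
7³ = 343 falls short of 1551 but 7⁴ = 2401 reaches it, so n = 4.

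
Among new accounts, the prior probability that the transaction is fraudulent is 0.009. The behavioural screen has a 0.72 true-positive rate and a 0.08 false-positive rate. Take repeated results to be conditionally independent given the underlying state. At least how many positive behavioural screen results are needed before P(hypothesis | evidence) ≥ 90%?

Prior odds = 0.009/0.991 = 9/991.
Likelihood ratio of a positive result = 0.72/0.08 = 9.
Target posterior odds = 0.9/0.1 = 9.
Need (9/991) × 9ⁿ ≥ 9, i.e. 9ⁿ ≥ 991.
9³ = 729 falls short of 991 but 9⁴ = 6561 reaches it, so n = 4.

4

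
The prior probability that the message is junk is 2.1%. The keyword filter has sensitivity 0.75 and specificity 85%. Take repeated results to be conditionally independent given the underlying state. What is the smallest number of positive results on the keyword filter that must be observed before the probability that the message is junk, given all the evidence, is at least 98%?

Prior odds = 0.021/0.979 = 21/979.
False-positive rate = 1 − 0.85 = 0.15; likelihood ratio of a positive = 0.75/0.15 = 5.
Target odds: 0.98 ÷ 0.02 = 49.
Need (21/979) × 5ⁿ ≥ 49, i.e. 5ⁿ ≥ 6853/3.
5⁴ = 625 falls short of 6853/3 but 5⁵ = 3125 reaches it, so n = 5.

5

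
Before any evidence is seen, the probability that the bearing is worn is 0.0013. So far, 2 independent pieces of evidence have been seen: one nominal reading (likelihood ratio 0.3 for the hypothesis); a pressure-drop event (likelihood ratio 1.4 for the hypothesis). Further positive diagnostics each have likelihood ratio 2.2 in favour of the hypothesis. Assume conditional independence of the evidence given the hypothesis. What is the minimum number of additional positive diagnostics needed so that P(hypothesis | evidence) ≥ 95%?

14

Prior odds = 0.0013/0.9987 = 13/9987.
Combined Bayes factor of the evidence already in hand = 0.3 × 1.4 = 0.42.
Odds after that evidence = (13/9987) × 0.42 = 91/166450.
Target odds = 0.95/0.05 = 19.
Need 2.2ⁿ ≥ 19 ÷ (91/166450) = 3162550/91.
2.2¹³ ≈28281 falls short of 3162550/91 but 2.2¹⁴ ≈62218.2 reaches it, so n = 14.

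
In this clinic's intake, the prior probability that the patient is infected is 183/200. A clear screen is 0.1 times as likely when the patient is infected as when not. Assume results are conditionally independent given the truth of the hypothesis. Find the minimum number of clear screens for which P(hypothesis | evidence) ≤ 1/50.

Prior odds = 0.915/0.085 = 183/17.
Likelihood ratio per clear screen = 0.1.
Target posterior odds = 0.02/0.98 = 1/49.
Need (183/17) × 0.1ⁿ ≤ 1/49, i.e. 0.1ⁿ ≤ 17/8967.
0.1² = 0.01 is still above 17/8967 but 0.1³ = 0.001 is at or below it, so n = 3.

3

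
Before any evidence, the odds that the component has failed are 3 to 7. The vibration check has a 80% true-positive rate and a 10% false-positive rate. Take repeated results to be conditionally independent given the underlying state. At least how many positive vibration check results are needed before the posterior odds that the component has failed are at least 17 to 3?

2

Prior odds = 3/7.
Likelihood ratio of a positive result = 0.8/0.1 = 8.
Target odds = 17/3.
Require 8ⁿ ≥ 17/3 ÷ (3/7) = 119/9.
8¹ = 8 falls short of 119/9 but 8² = 64 reaches it, so n = 2.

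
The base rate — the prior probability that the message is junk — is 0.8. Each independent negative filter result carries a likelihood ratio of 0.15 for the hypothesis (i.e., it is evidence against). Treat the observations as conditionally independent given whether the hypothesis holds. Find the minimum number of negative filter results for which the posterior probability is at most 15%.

2

Prior odds: 0.8 ÷ 0.2 = 4.
Likelihood ratio per negative filter result = 0.15.
Target posterior odds = 0.15/0.85 = 3/17.
Require 0.15ⁿ ≤ 3/17 ÷ 4 = 3/68.
0.15¹ = 0.15 is still above 3/68 but 0.15² = 0.0225 is at or below it, so n = 2.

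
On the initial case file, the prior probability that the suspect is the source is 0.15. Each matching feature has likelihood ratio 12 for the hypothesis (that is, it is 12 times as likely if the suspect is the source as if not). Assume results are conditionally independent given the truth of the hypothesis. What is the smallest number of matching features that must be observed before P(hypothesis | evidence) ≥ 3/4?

2

Prior odds: 0.15 ÷ 0.85 = 3/17.
Likelihood ratio per matching feature = 12.
Target odds: 0.75 ÷ 0.25 = 3.
Need (3/17) × 12ⁿ ≥ 3, i.e. 12ⁿ ≥ 17.
12¹ = 12 falls short of 17 but 12² = 144 reaches it, so n = 2.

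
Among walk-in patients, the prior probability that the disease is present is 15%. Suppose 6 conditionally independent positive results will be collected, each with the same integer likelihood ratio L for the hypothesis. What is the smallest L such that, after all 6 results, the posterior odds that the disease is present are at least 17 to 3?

Prior odds = 0.15/0.85 = 3/17.
Target odds = 17/3.
Need L⁶ ≥ 17/3 ÷ (3/17) = 289/9.
1⁶ = 1 < 289/9 ≤ 64 = 2⁶, so L = 2.

2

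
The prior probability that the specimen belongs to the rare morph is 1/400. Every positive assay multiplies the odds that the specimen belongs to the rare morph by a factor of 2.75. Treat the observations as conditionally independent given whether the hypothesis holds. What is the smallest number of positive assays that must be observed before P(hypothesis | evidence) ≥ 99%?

Prior odds = 0.0025/0.9975 = 1/399.
Likelihood ratio per positive assay = 2.75.
Target odds: 0.99 ÷ 0.01 = 99.
Need (1/399) × 2.75ⁿ ≥ 99, i.e. 2.75ⁿ ≥ 39501.
2.75¹⁰ ≈24735.9 falls short of 39501 but 2.75¹¹ ≈68023.6 reaches it, so n = 11.

11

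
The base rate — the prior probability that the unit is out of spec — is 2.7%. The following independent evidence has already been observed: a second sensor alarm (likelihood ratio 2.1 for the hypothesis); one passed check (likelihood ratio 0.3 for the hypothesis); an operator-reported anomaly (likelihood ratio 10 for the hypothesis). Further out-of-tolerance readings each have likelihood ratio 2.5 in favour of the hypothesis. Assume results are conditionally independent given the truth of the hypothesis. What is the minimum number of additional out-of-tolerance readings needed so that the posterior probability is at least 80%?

Prior odds = 0.027/0.973 = 27/973.
Combined Bayes factor of the evidence already in hand = 2.1 × 0.3 × 10 = 6.3.
Odds after that evidence = (27/973) × 6.3 = 243/1390.
Target odds = 0.8/0.2 = 4.
Need 2.5ⁿ ≥ 4 ÷ (243/1390) = 5560/243.
2.5³ = 15.625 falls short of 5560/243 but 2.5⁴ = 39.0625 reaches it, so n = 4.

4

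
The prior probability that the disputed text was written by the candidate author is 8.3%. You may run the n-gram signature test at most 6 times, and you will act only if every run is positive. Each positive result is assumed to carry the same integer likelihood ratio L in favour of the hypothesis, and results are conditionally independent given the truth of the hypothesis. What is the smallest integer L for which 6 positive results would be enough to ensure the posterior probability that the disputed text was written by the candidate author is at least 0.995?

Prior odds = 0.083/0.917 = 83/917.
Target odds = 0.995/0.005 = 199.
Need L⁶ ≥ 199 ÷ (83/917) = 182483/83.
3⁶ = 729 < 182483/83 ≤ 4096 = 4⁶, so L = 4.

4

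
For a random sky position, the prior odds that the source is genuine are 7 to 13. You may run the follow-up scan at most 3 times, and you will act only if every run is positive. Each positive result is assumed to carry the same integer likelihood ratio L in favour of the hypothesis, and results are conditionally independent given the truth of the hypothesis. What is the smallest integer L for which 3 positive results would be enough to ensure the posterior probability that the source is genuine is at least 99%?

6

Prior odds = 7/13.
Target odds = 0.99/0.01 = 99.
Need L³ ≥ 99 ÷ (7/13) = 1287/7.
5³ = 125 < 1287/7 ≤ 216 = 6³, so L = 6.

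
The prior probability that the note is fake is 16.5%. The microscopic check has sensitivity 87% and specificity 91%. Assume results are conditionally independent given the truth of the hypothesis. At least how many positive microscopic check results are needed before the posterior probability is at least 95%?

Prior odds: 0.165 ÷ 0.835 = 33/167.
False-positive rate = 1 − 0.91 = 0.09; likelihood ratio of a positive = 0.87/0.09 = 29/3.
Target posterior odds = 0.95/0.05 = 19.
Require (29/3)ⁿ ≥ 19 ÷ (33/167) = 3173/33.
(29/3)² = 841/9 falls short of 3173/33 but (29/3)³ = 24389/27 reaches it, so n = 3.

3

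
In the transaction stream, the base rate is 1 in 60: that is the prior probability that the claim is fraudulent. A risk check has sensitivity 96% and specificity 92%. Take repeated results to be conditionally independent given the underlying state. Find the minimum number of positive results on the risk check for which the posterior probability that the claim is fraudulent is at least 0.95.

Prior odds = (1/60)/(59/60) = 1/59.
False-positive rate = 1 − 0.92 = 0.08; likelihood ratio of a positive = 0.96/0.08 = 12.
Target posterior odds = 0.95/0.05 = 19.
Require 12ⁿ ≥ 19 ÷ (1/59) = 1121.
12² = 144 falls short of 1121 but 12³ = 1728 reaches it, so n = 3.

3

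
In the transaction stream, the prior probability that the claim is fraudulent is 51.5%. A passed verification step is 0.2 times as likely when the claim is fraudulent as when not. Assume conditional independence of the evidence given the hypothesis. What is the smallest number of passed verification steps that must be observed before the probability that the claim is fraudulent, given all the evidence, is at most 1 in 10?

2

Prior odds = 0.515/0.485 = 103/97.
Likelihood ratio per passed verification step = 0.2.
Target odds: 0.1 ÷ 0.9 = 1/9.
Require 0.2ⁿ ≤ 1/9 ÷ (103/97) = 97/927.
0.2¹ = 0.2 is still above 97/927 but 0.2² = 0.04 is at or below it, so n = 2.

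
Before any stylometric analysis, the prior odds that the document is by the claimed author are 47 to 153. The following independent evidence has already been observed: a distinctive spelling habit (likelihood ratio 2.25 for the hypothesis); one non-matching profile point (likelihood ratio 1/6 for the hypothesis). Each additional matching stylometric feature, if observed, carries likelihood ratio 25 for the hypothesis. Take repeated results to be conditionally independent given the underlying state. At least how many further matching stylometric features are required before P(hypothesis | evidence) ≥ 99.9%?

Prior odds = 47/153.
Combined Bayes factor of the evidence already in hand = 2.25 × (1/6) = 0.375.
Odds after that evidence = (47/153) × 0.375 = 47/408.
Target odds = 0.999/0.001 = 999.
Need 25ⁿ ≥ 999 ÷ (47/408) = 407592/47.
25² = 625 falls short of 407592/47 but 25³ = 15625 reaches it, so n = 3.

3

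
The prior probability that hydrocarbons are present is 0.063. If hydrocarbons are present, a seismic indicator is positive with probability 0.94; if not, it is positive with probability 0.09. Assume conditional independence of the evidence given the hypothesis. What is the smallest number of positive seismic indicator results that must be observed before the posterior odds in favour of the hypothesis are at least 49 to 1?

Prior odds: 0.063 ÷ 0.937 = 63/937.
Likelihood ratio of a positive = 0.94/0.09 = 94/9.
Target odds = 49.
Require (94/9)ⁿ ≥ 49 ÷ (63/937) = 6559/9.
(94/9)² = 8836/81 falls short of 6559/9 but (94/9)³ = 830584/729 reaches it, so n = 3.

3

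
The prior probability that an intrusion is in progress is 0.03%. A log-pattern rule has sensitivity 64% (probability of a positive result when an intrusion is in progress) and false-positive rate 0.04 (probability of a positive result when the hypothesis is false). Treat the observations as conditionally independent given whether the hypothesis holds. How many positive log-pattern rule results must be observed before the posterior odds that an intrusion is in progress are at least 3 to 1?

Prior odds = 0.0003/0.9997 = 3/9997.
Likelihood ratio of a positive result = 0.64/0.04 = 16.
Target odds = 3.
Require 16ⁿ ≥ 3 ÷ (3/9997) = 9997.
16³ = 4096 falls short of 9997 but 16⁴ = 65536 reaches it, so n = 4.

4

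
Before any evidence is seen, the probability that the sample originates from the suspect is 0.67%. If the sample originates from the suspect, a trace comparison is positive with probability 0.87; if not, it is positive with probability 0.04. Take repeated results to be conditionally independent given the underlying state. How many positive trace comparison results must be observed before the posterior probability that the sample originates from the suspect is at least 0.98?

3

Prior odds: 0.0067 ÷ 0.9933 = 67/9933.
Likelihood ratio of a positive = 0.87/0.04 = 21.75.
Target posterior odds = 0.98/0.02 = 49.
Need (67/9933) × 21.75ⁿ ≥ 49, i.e. 21.75ⁿ ≥ 486717/67.
21.75² = 473.0625 falls short of 486717/67 but 21.75³ = 658503/64 reaches it, so n = 3.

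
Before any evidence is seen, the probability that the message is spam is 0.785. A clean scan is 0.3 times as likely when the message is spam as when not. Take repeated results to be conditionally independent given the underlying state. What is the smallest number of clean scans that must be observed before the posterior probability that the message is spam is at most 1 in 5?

3

Prior odds = 0.785/0.215 = 157/43.
Likelihood ratio per clean scan = 0.3.
Target odds: 0.2 ÷ 0.8 = 0.25.
Need (157/43) × 0.3ⁿ ≤ 0.25, i.e. 0.3ⁿ ≤ 43/628.
0.3² = 0.09 is still above 43/628 but 0.3³ = 0.027 is at or below it, so n = 3.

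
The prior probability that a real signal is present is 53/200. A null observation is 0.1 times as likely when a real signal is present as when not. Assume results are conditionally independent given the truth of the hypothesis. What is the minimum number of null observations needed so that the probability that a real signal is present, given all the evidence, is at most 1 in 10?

Prior odds = 0.265/0.735 = 53/147.
Likelihood ratio per null observation = 0.1.
Target odds: 0.1 ÷ 0.9 = 1/9.
Require 0.1ⁿ ≤ 1/9 ÷ (53/147) = 49/159.
0.1¹ = 0.1, which is already at or below the required 49/159; so n = 1.

1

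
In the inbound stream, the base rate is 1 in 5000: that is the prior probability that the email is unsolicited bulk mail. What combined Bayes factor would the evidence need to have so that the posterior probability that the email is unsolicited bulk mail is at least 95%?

Prior odds = 0.0002/0.9998 = 1/4999.
Target odds = 0.95/0.05 = 19.
Required Bayes factor = 19 ÷ (1/4999) = 94981.

94981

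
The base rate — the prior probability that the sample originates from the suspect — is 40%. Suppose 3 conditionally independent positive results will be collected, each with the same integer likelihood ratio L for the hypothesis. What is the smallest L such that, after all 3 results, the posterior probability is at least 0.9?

3

Prior odds = 0.4/0.6 = 2/3.
Target odds = 0.9/0.1 = 9.
Need L³ ≥ 9 ÷ (2/3) = 13.5.
2³ = 8 < 13.5 ≤ 27 = 3³, so L = 3.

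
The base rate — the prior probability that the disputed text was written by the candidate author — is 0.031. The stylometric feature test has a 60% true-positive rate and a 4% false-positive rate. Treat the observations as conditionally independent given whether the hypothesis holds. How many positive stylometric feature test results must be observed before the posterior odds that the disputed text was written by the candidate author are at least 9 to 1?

Prior odds: 0.031 ÷ 0.969 = 31/969.
Likelihood ratio of a positive result = 0.6/0.04 = 15.
Target odds = 9.
Need (31/969) × 15ⁿ ≥ 9, i.e. 15ⁿ ≥ 8721/31.
15² = 225 falls short of 8721/31 but 15³ = 3375 reaches it, so n = 3.

3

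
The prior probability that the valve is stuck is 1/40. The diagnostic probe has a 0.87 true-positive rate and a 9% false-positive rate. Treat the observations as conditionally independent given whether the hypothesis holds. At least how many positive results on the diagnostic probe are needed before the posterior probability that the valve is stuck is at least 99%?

4

Prior odds: 0.025 ÷ 0.975 = 1/39.
Likelihood ratio of a positive result = 0.87/0.09 = 29/3.
Target odds: 0.99 ÷ 0.01 = 99.
Need (1/39) × (29/3)ⁿ ≥ 99, i.e. (29/3)ⁿ ≥ 3861.
(29/3)³ = 24389/27 falls short of 3861 but (29/3)⁴ = 707281/81 reaches it, so n = 4.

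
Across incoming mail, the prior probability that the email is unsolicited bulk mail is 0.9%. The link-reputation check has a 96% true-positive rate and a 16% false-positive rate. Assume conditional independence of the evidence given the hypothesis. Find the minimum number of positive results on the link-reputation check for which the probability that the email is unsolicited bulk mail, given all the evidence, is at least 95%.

5

Prior odds = 0.009/0.991 = 9/991.
Likelihood ratio of a positive result = 0.96/0.16 = 6.
Target posterior odds = 0.95/0.05 = 19.
Require 6ⁿ ≥ 19 ÷ (9/991) = 18829/9.
6⁴ = 1296 falls short of 18829/9 but 6⁵ = 7776 reaches it, so n = 5.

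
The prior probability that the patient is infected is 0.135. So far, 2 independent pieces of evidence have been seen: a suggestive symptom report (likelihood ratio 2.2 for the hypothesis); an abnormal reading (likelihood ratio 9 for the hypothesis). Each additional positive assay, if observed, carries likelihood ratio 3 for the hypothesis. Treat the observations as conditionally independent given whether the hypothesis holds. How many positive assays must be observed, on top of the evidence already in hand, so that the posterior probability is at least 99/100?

Prior odds = 0.135/0.865 = 27/173.
Combined Bayes factor of the evidence already in hand = 2.2 × 9 = 19.8.
Odds after that evidence = (27/173) × 19.8 = 2673/865.
Target odds = 0.99/0.01 = 99.
Need 3ⁿ ≥ 99 ÷ (2673/865) = 865/27.
3³ = 27 falls short of 865/27 but 3⁴ = 81 reaches it, so n = 4.

4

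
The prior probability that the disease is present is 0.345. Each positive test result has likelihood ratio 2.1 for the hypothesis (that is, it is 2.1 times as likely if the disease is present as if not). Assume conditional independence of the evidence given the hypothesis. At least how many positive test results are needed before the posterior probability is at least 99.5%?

Prior odds = 0.345/0.655 = 69/131.
Likelihood ratio per positive test result = 2.1.
Target posterior odds = 0.995/0.005 = 199.
Need (69/131) × 2.1ⁿ ≥ 199, i.e. 2.1ⁿ ≥ 26069/69.
2.1⁷ ≈180.109 falls short of 26069/69 but 2.1⁸ ≈378.229 reaches it, so n = 8.

8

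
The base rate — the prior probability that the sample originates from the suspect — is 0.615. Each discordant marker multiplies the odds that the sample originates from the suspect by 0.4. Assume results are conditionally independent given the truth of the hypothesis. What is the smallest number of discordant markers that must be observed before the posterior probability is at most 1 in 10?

3

Prior odds: 0.615 ÷ 0.385 = 123/77.
Likelihood ratio per discordant marker = 0.4.
Target posterior odds = 0.1/0.9 = 1/9.
Require 0.4ⁿ ≤ 1/9 ÷ (123/77) = 77/1107.
0.4² = 0.16 is still above 77/1107 but 0.4³ = 0.064 is at or below it, so n = 3.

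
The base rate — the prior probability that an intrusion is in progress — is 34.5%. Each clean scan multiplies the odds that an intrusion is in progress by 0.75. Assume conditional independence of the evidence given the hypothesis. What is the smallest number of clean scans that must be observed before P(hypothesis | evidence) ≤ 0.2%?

20

Prior odds: 0.345 ÷ 0.655 = 69/131.
Likelihood ratio per clean scan = 0.75.
Target odds: 0.002 ÷ 0.998 = 1/499.
Need (69/131) × 0.75ⁿ ≤ 1/499, i.e. 0.75ⁿ ≤ 131/34431.
0.75¹⁹ ≈0.00422828 is still above 131/34431 but 0.75²⁰ ≈0.00317121 is at or below it, so n = 20.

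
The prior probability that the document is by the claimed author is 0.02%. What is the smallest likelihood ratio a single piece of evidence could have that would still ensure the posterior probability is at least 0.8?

Prior odds = 0.0002/0.9998 = 1/4999.
Target odds = 0.8/0.2 = 4.
Required Bayes factor = 4 ÷ (1/4999) = 19996.

19996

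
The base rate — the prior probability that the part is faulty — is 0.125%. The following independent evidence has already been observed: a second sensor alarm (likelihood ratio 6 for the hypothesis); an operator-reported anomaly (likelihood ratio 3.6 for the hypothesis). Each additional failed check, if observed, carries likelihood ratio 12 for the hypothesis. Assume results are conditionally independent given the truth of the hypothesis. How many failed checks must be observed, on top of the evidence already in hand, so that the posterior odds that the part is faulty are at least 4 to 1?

3

Prior odds = 0.00125/0.99875 = 1/799.
Combined Bayes factor of the evidence already in hand = 6 × 3.6 = 21.6.
Odds after that evidence = (1/799) × 21.6 = 108/3995.
Target odds = 4.
Need 12ⁿ ≥ 4 ÷ (108/3995) = 3995/27.
12² = 144 falls short of 3995/27 but 12³ = 1728 reaches it, so n = 3.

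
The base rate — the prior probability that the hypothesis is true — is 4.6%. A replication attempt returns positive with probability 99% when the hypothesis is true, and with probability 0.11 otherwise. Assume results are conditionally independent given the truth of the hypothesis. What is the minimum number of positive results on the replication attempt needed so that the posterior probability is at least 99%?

Prior odds: 0.046 ÷ 0.954 = 23/477.
Likelihood ratio of a positive result = 0.99/0.11 = 9.
Target odds: 0.99 ÷ 0.01 = 99.
Require 9ⁿ ≥ 99 ÷ (23/477) = 47223/23.
9³ = 729 falls short of 47223/23 but 9⁴ = 6561 reaches it, so n = 4.

4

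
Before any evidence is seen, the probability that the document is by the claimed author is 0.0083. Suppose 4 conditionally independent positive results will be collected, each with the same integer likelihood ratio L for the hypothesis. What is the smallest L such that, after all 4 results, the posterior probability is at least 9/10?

6

Prior odds = 0.0083/0.9917 = 83/9917.
Target odds = 0.9/0.1 = 9.
Need L⁴ ≥ 9 ÷ (83/9917) = 89253/83.
5⁴ = 625 < 89253/83 ≤ 1296 = 6⁴, so L = 6.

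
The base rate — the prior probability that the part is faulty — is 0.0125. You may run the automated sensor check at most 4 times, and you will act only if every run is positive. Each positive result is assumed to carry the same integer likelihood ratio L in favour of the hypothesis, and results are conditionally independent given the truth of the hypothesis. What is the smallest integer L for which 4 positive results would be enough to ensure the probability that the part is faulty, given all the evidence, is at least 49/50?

8

Prior odds = 0.0125/0.9875 = 1/79.
Target odds = 0.98/0.02 = 49.
Need L⁴ ≥ 49 ÷ (1/79) = 3871.
7⁴ = 2401 < 3871 ≤ 4096 = 8⁴, so L = 8.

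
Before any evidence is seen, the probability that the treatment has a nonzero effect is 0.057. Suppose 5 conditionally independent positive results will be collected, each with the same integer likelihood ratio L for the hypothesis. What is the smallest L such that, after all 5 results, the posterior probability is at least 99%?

Prior odds = 0.057/0.943 = 57/943.
Target odds = 0.99/0.01 = 99.
Need L⁵ ≥ 99 ÷ (57/943) = 31119/19.
4⁵ = 1024 < 31119/19 ≤ 3125 = 5⁵, so L = 5.

5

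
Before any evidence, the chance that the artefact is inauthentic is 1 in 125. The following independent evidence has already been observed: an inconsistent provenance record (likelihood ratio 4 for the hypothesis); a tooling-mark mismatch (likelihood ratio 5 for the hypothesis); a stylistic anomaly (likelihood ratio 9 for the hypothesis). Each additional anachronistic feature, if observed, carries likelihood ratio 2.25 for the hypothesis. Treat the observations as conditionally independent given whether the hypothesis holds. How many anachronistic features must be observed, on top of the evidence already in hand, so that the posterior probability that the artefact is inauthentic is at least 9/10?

3

Prior odds = 0.008/0.992 = 1/124.
Combined Bayes factor of the evidence already in hand = 4 × 5 × 9 = 180.
Odds after that evidence = (1/124) × 180 = 45/31.
Target odds = 0.9/0.1 = 9.
Need 2.25ⁿ ≥ 9 ÷ (45/31) = 6.2.
2.25² = 5.0625 falls short of 6.2 but 2.25³ = 11.390625 reaches it, so n = 3.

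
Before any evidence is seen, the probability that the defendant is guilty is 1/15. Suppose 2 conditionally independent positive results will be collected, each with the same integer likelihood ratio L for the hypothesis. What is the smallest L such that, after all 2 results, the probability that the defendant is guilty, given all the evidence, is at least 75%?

7

Prior odds = (1/15)/(14/15) = 1/14.
Target odds = 0.75/0.25 = 3.
Need L² ≥ 3 ÷ (1/14) = 42.
6² = 36 < 42 ≤ 49 = 7², so L = 7.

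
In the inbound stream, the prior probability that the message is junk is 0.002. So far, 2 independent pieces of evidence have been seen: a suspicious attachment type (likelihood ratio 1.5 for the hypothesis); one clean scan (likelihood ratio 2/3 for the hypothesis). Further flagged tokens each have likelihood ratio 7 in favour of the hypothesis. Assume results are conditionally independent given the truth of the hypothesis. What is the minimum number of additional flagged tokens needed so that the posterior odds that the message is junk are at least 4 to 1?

4

Prior odds = 0.002/0.998 = 1/499.
Combined Bayes factor of the evidence already in hand = 1.5 × (2/3) = 1.
Odds after that evidence = (1/499) × 1 = 1/499.
Target odds = 4.
Need 7ⁿ ≥ 4 ÷ (1/499) = 1996.
7³ = 343 falls short of 1996 but 7⁴ = 2401 reaches it, so n = 4.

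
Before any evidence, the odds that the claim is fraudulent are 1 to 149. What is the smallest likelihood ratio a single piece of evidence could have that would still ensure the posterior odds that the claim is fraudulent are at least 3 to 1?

Prior odds = 1/149.
Target odds = 3.
Required Bayes factor = 3 ÷ (1/149) = 447.

447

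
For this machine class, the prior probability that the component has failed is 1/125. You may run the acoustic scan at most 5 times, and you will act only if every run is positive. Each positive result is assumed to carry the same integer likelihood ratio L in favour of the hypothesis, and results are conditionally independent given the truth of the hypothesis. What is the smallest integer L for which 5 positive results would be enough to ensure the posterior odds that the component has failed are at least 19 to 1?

5

Prior odds = 0.008/0.992 = 1/124.
Target odds = 19.
Need L⁵ ≥ 19 ÷ (1/124) = 2356.
4⁵ = 1024 < 2356 ≤ 3125 = 5⁵, so L = 5.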